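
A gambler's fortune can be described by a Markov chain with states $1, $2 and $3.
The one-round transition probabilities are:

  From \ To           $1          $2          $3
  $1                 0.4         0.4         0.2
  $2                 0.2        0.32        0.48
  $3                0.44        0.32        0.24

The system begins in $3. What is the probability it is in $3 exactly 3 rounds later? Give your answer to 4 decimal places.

Propagate the distribution vector 3 rounds from $3.
After 0 rounds: (0.0000, 0.0000, 1.0000)
After 1 round: (0.4400, 0.3200, 0.2400)
After 2 rounds: (0.3456, 0.3552, 0.2992)
After 3 rounds: (0.3409, 0.3476, 0.3114)
P(in $3 after 3 rounds) = 0.3114

0.3114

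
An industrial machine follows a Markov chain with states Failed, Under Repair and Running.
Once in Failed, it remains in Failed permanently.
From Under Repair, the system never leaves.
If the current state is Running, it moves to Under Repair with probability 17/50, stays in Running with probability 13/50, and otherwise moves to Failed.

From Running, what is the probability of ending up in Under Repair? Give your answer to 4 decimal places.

0.4595

Let h(s) be the probability of absorption at Under Repair starting from transient state s. Then h(Under Repair) = 1 and h(Failed) = 0. By first-step analysis:
h(Running) = 0.4·0 + 0.34·1 + 0.26·h(Running)
Solving: h(Running) = 0.4595.
Starting from Running, the probability is 0.4595.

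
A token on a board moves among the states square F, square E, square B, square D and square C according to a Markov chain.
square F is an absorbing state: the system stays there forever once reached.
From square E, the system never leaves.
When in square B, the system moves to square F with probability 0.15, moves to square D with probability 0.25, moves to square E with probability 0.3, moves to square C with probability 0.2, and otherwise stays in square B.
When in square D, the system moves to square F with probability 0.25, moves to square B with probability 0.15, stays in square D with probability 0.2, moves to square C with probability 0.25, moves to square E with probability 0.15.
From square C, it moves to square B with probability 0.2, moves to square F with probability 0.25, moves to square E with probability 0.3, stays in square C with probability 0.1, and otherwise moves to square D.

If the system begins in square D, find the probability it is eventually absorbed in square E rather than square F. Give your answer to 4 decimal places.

0.4657

Let h(s) be the probability of absorption at square E starting from transient state s. Then h(square E) = 1 and h(square F) = 0. By first-step analysis:
h(square B) = 0.15·0 + 0.3·1 + 0.1·h(square B) + 0.25·h(square D) + 0.2·h(square C)
h(square D) = 0.25·0 + 0.15·1 + 0.15·h(square B) + 0.2·h(square D) + 0.25·h(square C)
h(square C) = 0.25·0 + 0.3·1 + 0.2·h(square B) + 0.15·h(square D) + 0.1·h(square C)
Solving: h(square B) = 0.5828, h(square D) = 0.4657, h(square C) = 0.5405.
Starting from square D, the probability is 0.4657.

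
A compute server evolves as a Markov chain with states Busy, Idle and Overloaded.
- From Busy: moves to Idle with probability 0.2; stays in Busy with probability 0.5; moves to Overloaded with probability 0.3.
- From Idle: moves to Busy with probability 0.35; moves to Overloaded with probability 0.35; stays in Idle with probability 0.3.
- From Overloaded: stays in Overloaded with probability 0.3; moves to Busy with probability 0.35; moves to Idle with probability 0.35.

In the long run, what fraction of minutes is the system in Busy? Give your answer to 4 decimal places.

Let the stationary distribution be π with π = πP and π_1 + π_2 + π_3 = 1.
π_1 = 0.5·π_1 + 0.35·π_2 + 0.35·π_3
π_2 = 0.2·π_1 + 0.3·π_2 + 0.35·π_3
Solving with the normalization constraint gives π = (0.4118, 0.2745, 0.3137).
So the stationary probability of Busy is 0.4118.

0.4118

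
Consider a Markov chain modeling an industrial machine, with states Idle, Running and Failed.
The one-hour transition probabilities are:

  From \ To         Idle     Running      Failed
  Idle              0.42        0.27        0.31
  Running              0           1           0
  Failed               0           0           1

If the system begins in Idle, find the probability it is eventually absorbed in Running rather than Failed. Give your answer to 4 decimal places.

0.4655

Let h(s) be the probability of absorption at Running starting from transient state s. Then h(Running) = 1 and h(Failed) = 0. By first-step analysis:
h(Idle) = 0.42·h(Idle) + 0.27·1 + 0.31·0
Solving: h(Idle) = 0.4655.
Starting from Idle, the probability is 0.4655.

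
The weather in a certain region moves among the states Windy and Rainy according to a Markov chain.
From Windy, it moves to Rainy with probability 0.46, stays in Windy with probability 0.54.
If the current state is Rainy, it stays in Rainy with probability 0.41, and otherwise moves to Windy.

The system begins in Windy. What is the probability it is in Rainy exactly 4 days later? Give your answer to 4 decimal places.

0.4381

Propagate the distribution vector 4 days from Windy.
After 0 days: (1.0000, 0.0000)
After 1 day: (0.5400, 0.4600)
After 2 days: (0.5630, 0.4370)
After 3 days: (0.5619, 0.4382)
After 4 days: (0.5619, 0.4381)
P(in Rainy after 4 days) = 0.4381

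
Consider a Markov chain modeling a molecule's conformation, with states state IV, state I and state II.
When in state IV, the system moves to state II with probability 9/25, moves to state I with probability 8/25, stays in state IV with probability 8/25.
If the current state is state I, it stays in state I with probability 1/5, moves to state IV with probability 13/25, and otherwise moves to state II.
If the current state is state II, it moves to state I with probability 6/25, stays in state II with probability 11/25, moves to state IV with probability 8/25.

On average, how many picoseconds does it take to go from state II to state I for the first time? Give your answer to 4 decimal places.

3.7651

Let t(s) be the expected number of picoseconds to first reach state I from state s, with t(state I) = 0. Conditioning on the first picosecond:
t(state IV) = 1 + 0.32·t(state IV) + 0.36·t(state II)
t(state II) = 1 + 0.32·t(state IV) + 0.44·t(state II)
Solving: t(state IV) = 3.4639, t(state II) = 3.7651.
Expected picoseconds from state II to state I: 3.7651.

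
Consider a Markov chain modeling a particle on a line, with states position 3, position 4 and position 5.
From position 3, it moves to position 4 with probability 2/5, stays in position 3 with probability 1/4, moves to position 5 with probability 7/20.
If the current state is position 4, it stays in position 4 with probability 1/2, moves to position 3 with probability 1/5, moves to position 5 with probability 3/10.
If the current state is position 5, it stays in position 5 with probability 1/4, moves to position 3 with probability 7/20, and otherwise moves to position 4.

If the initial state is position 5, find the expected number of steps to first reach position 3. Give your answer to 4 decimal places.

Let t(s) be the expected number of steps to first reach position 3 from state s, with t(position 3) = 0. Conditioning on the first step:
t(position 4) = 1 + 0.5·t(position 4) + 0.3·t(position 5)
t(position 5) = 1 + 0.4·t(position 4) + 0.25·t(position 5)
Solving: t(position 4) = 4.1176, t(position 5) = 3.5294.
Expected steps from position 5 to position 3: 3.5294.

3.5294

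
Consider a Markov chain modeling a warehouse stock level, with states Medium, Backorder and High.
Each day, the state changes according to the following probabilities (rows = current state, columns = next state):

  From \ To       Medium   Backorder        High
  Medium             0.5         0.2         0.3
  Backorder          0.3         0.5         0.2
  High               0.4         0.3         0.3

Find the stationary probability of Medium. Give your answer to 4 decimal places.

0.4085

Let the stationary distribution be π with π = πP and π_1 + π_2 + π_3 = 1.
π_1 = 0.5·π_1 + 0.3·π_2 + 0.4·π_3
π_2 = 0.2·π_1 + 0.5·π_2 + 0.3·π_3
Solving with the normalization constraint gives π = (0.4085, 0.3239, 0.2676).
So the stationary probability of Medium is 0.4085.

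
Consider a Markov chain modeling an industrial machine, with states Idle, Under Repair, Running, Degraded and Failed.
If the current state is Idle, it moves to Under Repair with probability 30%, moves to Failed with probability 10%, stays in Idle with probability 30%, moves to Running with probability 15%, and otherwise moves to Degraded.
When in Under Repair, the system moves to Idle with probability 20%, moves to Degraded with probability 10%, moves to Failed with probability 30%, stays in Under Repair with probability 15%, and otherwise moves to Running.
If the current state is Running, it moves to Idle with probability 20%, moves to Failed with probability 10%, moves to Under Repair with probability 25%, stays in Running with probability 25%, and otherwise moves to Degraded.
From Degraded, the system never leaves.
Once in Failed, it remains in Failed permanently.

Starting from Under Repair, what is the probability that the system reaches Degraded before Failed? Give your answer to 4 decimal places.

0.3893

Let h(s) be the probability of absorption at Degraded starting from transient state s. Then h(Degraded) = 1 and h(Failed) = 0. By first-step analysis:
h(Idle) = 0.3·h(Idle) + 0.3·h(Under Repair) + 0.15·h(Running) + 0.15·1 + 0.1·0
h(Under Repair) = 0.2·h(Idle) + 0.15·h(Under Repair) + 0.25·h(Running) + 0.1·1 + 0.3·0
h(Running) = 0.2·h(Idle) + 0.25·h(Under Repair) + 0.25·h(Running) + 0.2·1 + 0.1·0
Solving: h(Idle) = 0.4943, h(Under Repair) = 0.3893, h(Running) = 0.5283.
Starting from Under Repair, the probability is 0.3893.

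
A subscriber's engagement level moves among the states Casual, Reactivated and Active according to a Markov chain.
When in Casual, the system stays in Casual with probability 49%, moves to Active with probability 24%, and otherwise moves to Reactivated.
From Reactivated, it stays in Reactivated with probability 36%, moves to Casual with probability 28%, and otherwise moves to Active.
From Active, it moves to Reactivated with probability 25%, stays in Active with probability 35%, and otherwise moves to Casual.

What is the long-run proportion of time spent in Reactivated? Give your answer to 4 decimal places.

Let the stationary distribution be π with π = πP and π_1 + π_2 + π_3 = 1.
π_1 = 0.49·π_1 + 0.28·π_2 + 0.4·π_3
π_2 = 0.27·π_1 + 0.36·π_2 + 0.25·π_3
Solving with the normalization constraint gives π = (0.4013, 0.2899, 0.3088).
So the stationary probability of Reactivated is 0.2899.

0.2899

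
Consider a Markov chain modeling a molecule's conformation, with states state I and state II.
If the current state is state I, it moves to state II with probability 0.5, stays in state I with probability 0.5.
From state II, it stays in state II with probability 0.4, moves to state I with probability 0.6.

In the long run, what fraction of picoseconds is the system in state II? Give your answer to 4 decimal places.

0.4545

Let the stationary distribution be π with π = πP and π_1 + π_2 = 1.
π_1 = 0.5·π_1 + 0.6·π_2
Solving with the normalization constraint gives π = (0.5455, 0.4545).
So the stationary probability of state II is 0.4545.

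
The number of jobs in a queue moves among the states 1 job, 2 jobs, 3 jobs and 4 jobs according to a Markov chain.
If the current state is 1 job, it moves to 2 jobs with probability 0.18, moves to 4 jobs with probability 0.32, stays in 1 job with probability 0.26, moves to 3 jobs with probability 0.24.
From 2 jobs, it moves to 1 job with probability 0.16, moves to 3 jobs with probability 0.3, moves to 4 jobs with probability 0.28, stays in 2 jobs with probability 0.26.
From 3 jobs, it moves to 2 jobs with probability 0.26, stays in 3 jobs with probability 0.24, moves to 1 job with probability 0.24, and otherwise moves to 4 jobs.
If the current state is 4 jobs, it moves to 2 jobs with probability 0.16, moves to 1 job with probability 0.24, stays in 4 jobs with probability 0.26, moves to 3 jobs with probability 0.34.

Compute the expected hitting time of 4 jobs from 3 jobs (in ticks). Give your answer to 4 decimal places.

Let t(s) be the expected number of ticks to first reach 4 jobs from state s, with t(4 jobs) = 0. Conditioning on the first tick:
t(1 job) = 1 + 0.26·t(1 job) + 0.18·t(2 jobs) + 0.24·t(3 jobs)
t(2 jobs) = 1 + 0.16·t(1 job) + 0.26·t(2 jobs) + 0.3·t(3 jobs)
t(3 jobs) = 1 + 0.24·t(1 job) + 0.26·t(2 jobs) + 0.24·t(3 jobs)
Solving: t(1 job) = 3.3771, t(2 jobs) = 3.5380, t(3 jobs) = 3.5926.
Expected ticks from 3 jobs to 4 jobs: 3.5926.

3.5926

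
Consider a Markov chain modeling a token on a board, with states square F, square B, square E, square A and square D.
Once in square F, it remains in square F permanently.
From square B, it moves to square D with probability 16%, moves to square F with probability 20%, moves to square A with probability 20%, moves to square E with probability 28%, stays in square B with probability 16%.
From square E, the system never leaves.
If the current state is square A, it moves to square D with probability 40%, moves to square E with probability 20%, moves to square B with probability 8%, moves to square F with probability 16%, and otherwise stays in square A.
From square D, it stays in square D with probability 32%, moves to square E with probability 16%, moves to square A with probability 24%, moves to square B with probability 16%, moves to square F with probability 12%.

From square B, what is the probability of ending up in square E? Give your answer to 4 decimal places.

0.5763

Let h(s) be the probability of absorption at square E starting from transient state s. Then h(square E) = 1 and h(square F) = 0. By first-step analysis:
h(square B) = 0.2·0 + 0.16·h(square B) + 0.28·1 + 0.2·h(square A) + 0.16·h(square D)
h(square A) = 0.16·0 + 0.08·h(square B) + 0.2·1 + 0.16·h(square A) + 0.4·h(square D)
h(square D) = 0.12·0 + 0.16·h(square B) + 0.16·1 + 0.24·h(square A) + 0.32·h(square D)
Solving: h(square B) = 0.5763, h(square A) = 0.5645, h(square D) = 0.5701.
Starting from square B, the probability is 0.5763.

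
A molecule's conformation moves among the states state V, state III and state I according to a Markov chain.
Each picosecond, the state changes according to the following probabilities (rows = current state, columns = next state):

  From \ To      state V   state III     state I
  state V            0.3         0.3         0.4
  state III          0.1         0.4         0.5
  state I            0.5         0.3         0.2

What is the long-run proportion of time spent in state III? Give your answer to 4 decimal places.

Let the stationary distribution be π with π = πP and π_1 + π_2 + π_3 = 1.
π_1 = 0.3·π_1 + 0.1·π_2 + 0.5·π_3
π_2 = 0.3·π_1 + 0.4·π_2 + 0.3·π_3
Solving with the normalization constraint gives π = (0.3056, 0.3333, 0.3611).
So the stationary probability of state III is 0.3333.

0.3333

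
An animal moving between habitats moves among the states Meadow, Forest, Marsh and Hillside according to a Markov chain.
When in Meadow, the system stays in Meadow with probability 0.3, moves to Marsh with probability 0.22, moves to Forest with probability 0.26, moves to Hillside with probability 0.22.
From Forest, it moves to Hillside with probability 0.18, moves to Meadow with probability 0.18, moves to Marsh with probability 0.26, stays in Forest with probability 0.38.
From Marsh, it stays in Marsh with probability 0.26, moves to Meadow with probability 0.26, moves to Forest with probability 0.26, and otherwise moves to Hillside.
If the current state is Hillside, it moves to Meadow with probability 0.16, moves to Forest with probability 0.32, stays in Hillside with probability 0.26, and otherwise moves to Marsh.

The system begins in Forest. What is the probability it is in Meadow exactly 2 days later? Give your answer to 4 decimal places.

0.2188

Propagate the distribution vector 2 days from Forest.
After 0 days: (0.0000, 1.0000, 0.0000, 0.0000)
After 1 day: (0.1800, 0.3800, 0.2600, 0.1800)
After 2 days: (0.2188, 0.3164, 0.2528, 0.2120)
P(in Meadow after 2 days) = 0.2188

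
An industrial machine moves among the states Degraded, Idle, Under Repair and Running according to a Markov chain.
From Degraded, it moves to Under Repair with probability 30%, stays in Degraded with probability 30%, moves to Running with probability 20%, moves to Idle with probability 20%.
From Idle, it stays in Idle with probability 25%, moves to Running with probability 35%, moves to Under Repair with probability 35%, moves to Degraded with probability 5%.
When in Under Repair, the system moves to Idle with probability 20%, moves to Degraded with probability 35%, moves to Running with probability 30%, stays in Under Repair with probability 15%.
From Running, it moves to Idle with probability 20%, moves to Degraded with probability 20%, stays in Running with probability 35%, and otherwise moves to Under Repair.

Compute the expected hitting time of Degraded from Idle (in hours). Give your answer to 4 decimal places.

Let t(s) be the expected number of hours to first reach Degraded from state s, with t(Degraded) = 0. Conditioning on the first hour:
t(Idle) = 1 + 0.25·t(Idle) + 0.35·t(Under Repair) + 0.35·t(Running)
t(Under Repair) = 1 + 0.2·t(Idle) + 0.15·t(Under Repair) + 0.3·t(Running)
t(Running) = 1 + 0.2·t(Idle) + 0.25·t(Under Repair) + 0.35·t(Running)
Solving: t(Idle) = 5.5679, t(Under Repair) = 4.2050, t(Running) = 4.8690.
Expected hours from Idle to Degraded: 5.5679.

5.5679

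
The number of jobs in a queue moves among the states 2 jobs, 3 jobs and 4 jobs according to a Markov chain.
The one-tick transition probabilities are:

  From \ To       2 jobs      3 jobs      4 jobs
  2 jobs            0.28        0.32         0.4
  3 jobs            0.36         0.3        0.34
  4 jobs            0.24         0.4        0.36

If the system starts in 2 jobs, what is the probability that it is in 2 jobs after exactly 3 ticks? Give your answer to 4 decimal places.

Propagate the distribution vector 3 ticks from 2 jobs.
After 0 ticks: (1.0000, 0.0000, 0.0000)
After 1 tick: (0.2800, 0.3200, 0.4000)
After 2 ticks: (0.2896, 0.3456, 0.3648)
After 3 ticks: (0.2931, 0.3423, 0.3647)
P(in 2 jobs after 3 ticks) = 0.2931

0.2931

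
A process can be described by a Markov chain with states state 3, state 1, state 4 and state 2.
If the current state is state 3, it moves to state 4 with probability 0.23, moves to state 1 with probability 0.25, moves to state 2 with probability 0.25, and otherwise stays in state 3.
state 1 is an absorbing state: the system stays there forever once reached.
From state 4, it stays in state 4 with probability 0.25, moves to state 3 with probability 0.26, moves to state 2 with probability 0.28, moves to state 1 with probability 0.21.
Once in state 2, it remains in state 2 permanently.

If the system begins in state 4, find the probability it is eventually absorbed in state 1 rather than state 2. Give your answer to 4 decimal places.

Let h(s) be the probability of absorption at state 1 starting from transient state s. Then h(state 1) = 1 and h(state 2) = 0. By first-step analysis:
h(state 3) = 0.27·h(state 3) + 0.25·1 + 0.23·h(state 4) + 0.25·0
h(state 4) = 0.26·h(state 3) + 0.21·1 + 0.25·h(state 4) + 0.28·0
Solving: h(state 3) = 0.4835, h(state 4) = 0.4476.
Starting from state 4, the probability is 0.4476.

0.4476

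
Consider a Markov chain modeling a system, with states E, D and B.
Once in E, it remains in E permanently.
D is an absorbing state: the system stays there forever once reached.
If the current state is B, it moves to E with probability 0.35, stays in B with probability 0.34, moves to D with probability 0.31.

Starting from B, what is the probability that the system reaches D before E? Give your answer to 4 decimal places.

0.4697

Let h(s) be the probability of absorption at D starting from transient state s. Then h(D) = 1 and h(E) = 0. By first-step analysis:
h(B) = 0.35·0 + 0.31·1 + 0.34·h(B)
Solving: h(B) = 0.4697.
Starting from B, the probability is 0.4697.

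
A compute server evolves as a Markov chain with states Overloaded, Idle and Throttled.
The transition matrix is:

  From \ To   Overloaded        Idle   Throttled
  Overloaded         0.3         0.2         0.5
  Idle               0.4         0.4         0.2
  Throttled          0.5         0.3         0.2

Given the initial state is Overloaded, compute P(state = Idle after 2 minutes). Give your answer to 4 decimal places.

0.2900

Sum over the intermediate state after 1 minute:
P = P(Overloaded→Overloaded)·P(Overloaded→Idle) + P(Overloaded→Idle)·P(Idle→Idle) + P(Overloaded→Throttled)·P(Throttled→Idle)
  = 0.3×0.2 + 0.2×0.4 + 0.5×0.3
  = 0.0600 + 0.0800 + 0.1500 = 0.2900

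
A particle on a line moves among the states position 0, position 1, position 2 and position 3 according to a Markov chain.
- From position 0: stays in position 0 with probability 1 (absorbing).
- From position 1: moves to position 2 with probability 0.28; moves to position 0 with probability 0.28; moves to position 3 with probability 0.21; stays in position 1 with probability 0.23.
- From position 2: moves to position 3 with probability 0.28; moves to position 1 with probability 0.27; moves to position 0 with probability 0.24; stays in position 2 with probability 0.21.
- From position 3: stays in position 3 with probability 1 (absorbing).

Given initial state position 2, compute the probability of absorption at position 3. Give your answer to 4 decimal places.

0.5112

Let h(s) be the probability of absorption at position 3 starting from transient state s. Then h(position 3) = 1 and h(position 0) = 0. By first-step analysis:
h(position 1) = 0.28·0 + 0.23·h(position 1) + 0.28·h(position 2) + 0.21·1
h(position 2) = 0.24·0 + 0.27·h(position 1) + 0.21·h(position 2) + 0.28·1
Solving: h(position 1) = 0.4586, h(position 2) = 0.5112.
Starting from position 2, the probability is 0.5112.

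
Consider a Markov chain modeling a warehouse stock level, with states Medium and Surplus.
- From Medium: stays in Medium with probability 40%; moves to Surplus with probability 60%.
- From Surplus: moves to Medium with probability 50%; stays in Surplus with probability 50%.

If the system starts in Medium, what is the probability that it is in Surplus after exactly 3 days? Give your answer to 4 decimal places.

Propagate the distribution vector 3 days from Medium.
After 0 days: (1.0000, 0.0000)
After 1 day: (0.4000, 0.6000)
After 2 days: (0.4600, 0.5400)
After 3 days: (0.4540, 0.5460)
P(in Surplus after 3 days) = 0.5460

0.5460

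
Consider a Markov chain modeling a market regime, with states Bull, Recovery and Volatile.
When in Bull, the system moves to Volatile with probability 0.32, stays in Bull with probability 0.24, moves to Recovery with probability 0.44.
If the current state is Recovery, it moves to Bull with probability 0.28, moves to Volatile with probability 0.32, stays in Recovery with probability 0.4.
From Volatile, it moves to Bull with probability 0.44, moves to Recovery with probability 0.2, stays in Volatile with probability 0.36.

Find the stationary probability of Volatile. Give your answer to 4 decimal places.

Let the stationary distribution be π with π = πP and π_1 + π_2 + π_3 = 1.
π_1 = 0.24·π_1 + 0.28·π_2 + 0.44·π_3
π_2 = 0.44·π_1 + 0.4·π_2 + 0.2·π_3
Solving with the normalization constraint gives π = (0.3205, 0.3462, 0.3333).
So the stationary probability of Volatile is 0.3333.

0.3333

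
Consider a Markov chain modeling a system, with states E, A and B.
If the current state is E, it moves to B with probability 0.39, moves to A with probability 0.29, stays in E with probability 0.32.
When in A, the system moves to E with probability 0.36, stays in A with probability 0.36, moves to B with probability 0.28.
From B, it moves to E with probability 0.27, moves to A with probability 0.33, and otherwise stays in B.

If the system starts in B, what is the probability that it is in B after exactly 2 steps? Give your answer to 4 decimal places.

Sum over the intermediate state after 1 step:
P = P(B→E)·P(E→B) + P(B→A)·P(A→B) + P(B→B)·P(B→B)
  = 0.27×0.39 + 0.33×0.28 + 0.4×0.4
  = 0.1053 + 0.0924 + 0.1600 = 0.3577

0.3577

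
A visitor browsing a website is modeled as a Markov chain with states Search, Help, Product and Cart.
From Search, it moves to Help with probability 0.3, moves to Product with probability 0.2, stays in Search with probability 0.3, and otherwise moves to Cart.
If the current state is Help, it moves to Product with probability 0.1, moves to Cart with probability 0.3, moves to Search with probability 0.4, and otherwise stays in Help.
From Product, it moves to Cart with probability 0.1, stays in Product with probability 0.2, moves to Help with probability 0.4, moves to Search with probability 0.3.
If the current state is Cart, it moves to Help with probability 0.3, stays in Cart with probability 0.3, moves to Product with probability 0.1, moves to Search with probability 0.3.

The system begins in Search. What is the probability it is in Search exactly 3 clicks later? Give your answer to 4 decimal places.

Propagate the distribution vector 3 clicks from Search.
After 0 clicks: (1.0000, 0.0000, 0.0000, 0.0000)
After 1 click: (0.3000, 0.3000, 0.2000, 0.2000)
After 2 clicks: (0.3300, 0.2900, 0.1500, 0.2300)
After 3 clicks: (0.3290, 0.2860, 0.1480, 0.2370)
P(in Search after 3 clicks) = 0.3290

0.3290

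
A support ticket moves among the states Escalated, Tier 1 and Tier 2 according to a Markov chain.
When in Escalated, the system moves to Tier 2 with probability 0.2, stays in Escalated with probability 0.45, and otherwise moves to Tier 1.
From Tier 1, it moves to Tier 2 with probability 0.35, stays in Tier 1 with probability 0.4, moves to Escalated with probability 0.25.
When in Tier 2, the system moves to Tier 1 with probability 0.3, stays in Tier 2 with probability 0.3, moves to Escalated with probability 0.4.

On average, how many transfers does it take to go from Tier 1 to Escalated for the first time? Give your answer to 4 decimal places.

Let t(s) be the expected number of transfers to first reach Escalated from state s, with t(Escalated) = 0. Conditioning on the first transfer:
t(Tier 1) = 1 + 0.4·t(Tier 1) + 0.35·t(Tier 2)
t(Tier 2) = 1 + 0.3·t(Tier 1) + 0.3·t(Tier 2)
Solving: t(Tier 1) = 3.3333, t(Tier 2) = 2.8571.
Expected transfers from Tier 1 to Escalated: 3.3333.

3.3333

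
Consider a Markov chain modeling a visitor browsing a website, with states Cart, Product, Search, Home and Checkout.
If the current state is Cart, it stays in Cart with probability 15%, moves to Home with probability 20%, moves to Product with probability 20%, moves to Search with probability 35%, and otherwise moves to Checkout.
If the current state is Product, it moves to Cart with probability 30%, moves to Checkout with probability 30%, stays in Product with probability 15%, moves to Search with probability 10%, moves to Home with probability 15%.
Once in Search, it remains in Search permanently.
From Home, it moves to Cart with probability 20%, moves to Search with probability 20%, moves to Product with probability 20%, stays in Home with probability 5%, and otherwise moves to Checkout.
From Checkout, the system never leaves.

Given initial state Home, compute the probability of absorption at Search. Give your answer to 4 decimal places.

0.4240

Let h(s) be the probability of absorption at Search starting from transient state s. Then h(Search) = 1 and h(Checkout) = 0. By first-step analysis:
h(Cart) = 0.15·h(Cart) + 0.2·h(Product) + 0.35·1 + 0.2·h(Home) + 0.1·0
h(Product) = 0.3·h(Cart) + 0.15·h(Product) + 0.1·1 + 0.15·h(Home) + 0.3·0
h(Home) = 0.2·h(Cart) + 0.2·h(Product) + 0.2·1 + 0.05·h(Home) + 0.35·0
Solving: h(Cart) = 0.6072, h(Product) = 0.4068, h(Home) = 0.4240.
Starting from Home, the probability is 0.4240.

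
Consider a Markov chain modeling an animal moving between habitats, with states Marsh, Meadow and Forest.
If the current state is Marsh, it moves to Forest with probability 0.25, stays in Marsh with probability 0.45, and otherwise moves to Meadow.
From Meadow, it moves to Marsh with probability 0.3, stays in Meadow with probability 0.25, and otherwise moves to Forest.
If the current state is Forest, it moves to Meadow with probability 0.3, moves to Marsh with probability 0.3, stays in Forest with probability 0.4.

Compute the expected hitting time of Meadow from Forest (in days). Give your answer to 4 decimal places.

3.3333

Let t(s) be the expected number of days to first reach Meadow from state s, with t(Meadow) = 0. Conditioning on the first day:
t(Marsh) = 1 + 0.45·t(Marsh) + 0.25·t(Forest)
t(Forest) = 1 + 0.3·t(Marsh) + 0.4·t(Forest)
Solving: t(Marsh) = 3.3333, t(Forest) = 3.3333.
Expected days from Forest to Meadow: 3.3333.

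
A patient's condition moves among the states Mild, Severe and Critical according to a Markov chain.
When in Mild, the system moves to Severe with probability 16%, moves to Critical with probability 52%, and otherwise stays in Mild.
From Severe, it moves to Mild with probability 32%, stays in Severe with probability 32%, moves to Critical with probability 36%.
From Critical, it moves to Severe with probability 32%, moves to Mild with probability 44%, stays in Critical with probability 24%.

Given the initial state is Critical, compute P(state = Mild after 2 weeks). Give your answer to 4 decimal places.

Sum over the intermediate state after 1 week:
P = P(Critical→Mild)·P(Mild→Mild) + P(Critical→Severe)·P(Severe→Mild) + P(Critical→Critical)·P(Critical→Mild)
  = 0.44×0.32 + 0.32×0.32 + 0.24×0.44
  = 0.1408 + 0.1024 + 0.1056 = 0.3488

0.3488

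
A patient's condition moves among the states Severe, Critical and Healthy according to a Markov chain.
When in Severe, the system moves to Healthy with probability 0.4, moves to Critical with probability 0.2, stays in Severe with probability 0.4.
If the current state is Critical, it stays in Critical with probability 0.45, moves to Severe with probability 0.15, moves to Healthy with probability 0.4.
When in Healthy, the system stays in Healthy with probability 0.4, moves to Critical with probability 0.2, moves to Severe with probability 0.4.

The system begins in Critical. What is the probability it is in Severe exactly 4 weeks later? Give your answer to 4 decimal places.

0.3305

Propagate the distribution vector 4 weeks from Critical.
After 0 weeks: (0.0000, 1.0000, 0.0000)
After 1 week: (0.1500, 0.4500, 0.4000)
After 2 weeks: (0.2875, 0.3125, 0.4000)
After 3 weeks: (0.3219, 0.2781, 0.4000)
After 4 weeks: (0.3305, 0.2695, 0.4000)
P(in Severe after 4 weeks) = 0.3305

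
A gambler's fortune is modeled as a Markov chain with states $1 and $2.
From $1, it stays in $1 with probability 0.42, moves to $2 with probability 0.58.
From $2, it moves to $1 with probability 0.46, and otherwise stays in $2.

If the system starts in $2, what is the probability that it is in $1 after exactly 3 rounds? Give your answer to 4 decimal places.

Propagate the distribution vector 3 rounds from $2.
After 0 rounds: (0.0000, 1.0000)
After 1 round: (0.4600, 0.5400)
After 2 rounds: (0.4416, 0.5584)
After 3 rounds: (0.4423, 0.5577)
P(in $1 after 3 rounds) = 0.4423

0.4423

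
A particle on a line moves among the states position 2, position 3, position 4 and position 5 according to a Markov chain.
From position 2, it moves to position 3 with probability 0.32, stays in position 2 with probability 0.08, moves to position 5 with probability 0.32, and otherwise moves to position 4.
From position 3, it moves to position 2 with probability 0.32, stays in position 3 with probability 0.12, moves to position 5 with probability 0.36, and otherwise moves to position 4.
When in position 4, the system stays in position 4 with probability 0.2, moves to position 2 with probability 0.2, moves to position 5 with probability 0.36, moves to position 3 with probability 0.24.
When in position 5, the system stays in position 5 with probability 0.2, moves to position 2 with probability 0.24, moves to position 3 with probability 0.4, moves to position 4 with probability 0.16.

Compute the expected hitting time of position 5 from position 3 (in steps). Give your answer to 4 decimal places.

2.8529

Let t(s) be the expected number of steps to first reach position 5 from state s, with t(position 5) = 0. Conditioning on the first step:
t(position 2) = 1 + 0.08·t(position 2) + 0.32·t(position 3) + 0.28·t(position 4)
t(position 3) = 1 + 0.32·t(position 2) + 0.12·t(position 3) + 0.2·t(position 4)
t(position 4) = 1 + 0.2·t(position 2) + 0.24·t(position 3) + 0.2·t(position 4)
Solving: t(position 2) = 2.9442, t(position 3) = 2.8529, t(position 4) = 2.8419.
Expected steps from position 3 to position 5: 2.8529.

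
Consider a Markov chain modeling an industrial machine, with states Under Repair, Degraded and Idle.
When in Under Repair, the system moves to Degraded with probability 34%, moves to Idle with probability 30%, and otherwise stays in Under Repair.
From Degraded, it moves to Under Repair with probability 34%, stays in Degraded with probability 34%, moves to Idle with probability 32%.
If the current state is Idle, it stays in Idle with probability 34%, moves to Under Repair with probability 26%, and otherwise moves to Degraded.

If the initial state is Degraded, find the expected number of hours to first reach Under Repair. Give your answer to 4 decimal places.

3.1860

Let t(s) be the expected number of hours to first reach Under Repair from state s, with t(Under Repair) = 0. Conditioning on the first hour:
t(Degraded) = 1 + 0.34·t(Degraded) + 0.32·t(Idle)
t(Idle) = 1 + 0.4·t(Degraded) + 0.34·t(Idle)
Solving: t(Degraded) = 3.1860, t(Idle) = 3.4460.
Expected hours from Degraded to Under Repair: 3.1860.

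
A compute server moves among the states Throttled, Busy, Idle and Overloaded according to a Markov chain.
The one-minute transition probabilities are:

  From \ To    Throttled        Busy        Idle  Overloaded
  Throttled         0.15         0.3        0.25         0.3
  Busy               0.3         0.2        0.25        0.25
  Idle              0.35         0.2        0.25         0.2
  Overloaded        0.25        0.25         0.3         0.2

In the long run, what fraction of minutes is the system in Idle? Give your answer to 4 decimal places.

Let the stationary distribution be π with π = πP and π_1 + π_2 + π_3 + π_4 = 1.
π_1 = 0.15·π_1 + 0.3·π_2 + 0.35·π_3 + 0.25·π_4
π_2 = 0.3·π_1 + 0.2·π_2 + 0.2·π_3 + 0.25·π_4
π_3 = 0.25·π_1 + 0.25·π_2 + 0.25·π_3 + 0.3·π_4
Solving with the normalization constraint gives π = (0.2619, 0.2381, 0.2619, 0.2381).
So the stationary probability of Idle is 0.2619.

0.2619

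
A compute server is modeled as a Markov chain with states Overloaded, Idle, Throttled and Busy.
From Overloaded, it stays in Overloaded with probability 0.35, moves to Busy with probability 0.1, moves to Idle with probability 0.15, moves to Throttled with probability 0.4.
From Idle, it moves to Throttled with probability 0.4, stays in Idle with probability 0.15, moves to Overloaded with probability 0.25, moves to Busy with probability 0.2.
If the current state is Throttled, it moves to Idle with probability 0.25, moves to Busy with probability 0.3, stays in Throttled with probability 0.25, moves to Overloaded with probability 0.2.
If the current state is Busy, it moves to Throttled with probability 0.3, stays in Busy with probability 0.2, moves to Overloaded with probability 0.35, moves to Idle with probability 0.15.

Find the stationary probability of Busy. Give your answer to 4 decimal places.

Let the stationary distribution be π with π = πP and π_1 + π_2 + π_3 + π_4 = 1.
π_1 = 0.35·π_1 + 0.25·π_2 + 0.2·π_3 + 0.35·π_4
π_2 = 0.15·π_1 + 0.15·π_2 + 0.25·π_3 + 0.15·π_4
π_3 = 0.4·π_1 + 0.4·π_2 + 0.25·π_3 + 0.3·π_4
Solving with the normalization constraint gives π = (0.2822, 0.1830, 0.3300, 0.2048).
So the stationary probability of Busy is 0.2048.

0.2048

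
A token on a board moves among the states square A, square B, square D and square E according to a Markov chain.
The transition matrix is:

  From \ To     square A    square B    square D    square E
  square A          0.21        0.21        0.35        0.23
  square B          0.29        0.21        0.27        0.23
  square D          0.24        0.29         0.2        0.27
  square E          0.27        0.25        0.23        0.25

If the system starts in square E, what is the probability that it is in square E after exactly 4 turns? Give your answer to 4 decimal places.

Propagate the distribution vector 4 turns from square E.
After 0 turns: (0.0000, 0.0000, 0.0000, 1.0000)
After 1 turn: (0.2700, 0.2500, 0.2300, 0.2500)
After 2 turns: (0.2519, 0.2384, 0.2655, 0.2442)
After 3 turns: (0.2517, 0.2410, 0.2618, 0.2455)
After 4 turns: (0.2519, 0.2408, 0.2620, 0.2454)
P(in square E after 4 turns) = 0.2454

0.2454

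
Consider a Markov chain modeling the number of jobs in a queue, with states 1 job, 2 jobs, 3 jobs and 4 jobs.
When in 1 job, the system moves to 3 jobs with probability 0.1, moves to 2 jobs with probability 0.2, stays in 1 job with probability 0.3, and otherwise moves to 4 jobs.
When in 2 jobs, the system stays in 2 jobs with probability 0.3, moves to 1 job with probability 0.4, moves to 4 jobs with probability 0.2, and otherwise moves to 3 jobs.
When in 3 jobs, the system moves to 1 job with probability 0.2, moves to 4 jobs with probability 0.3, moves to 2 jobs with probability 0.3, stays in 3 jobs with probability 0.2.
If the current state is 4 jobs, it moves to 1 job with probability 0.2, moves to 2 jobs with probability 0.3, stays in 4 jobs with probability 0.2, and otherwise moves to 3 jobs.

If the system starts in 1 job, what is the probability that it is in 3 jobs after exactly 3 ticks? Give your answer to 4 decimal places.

0.1730

Propagate the distribution vector 3 ticks from 1 job.
After 0 ticks: (1.0000, 0.0000, 0.0000, 0.0000)
After 1 tick: (0.3000, 0.2000, 0.1000, 0.4000)
After 2 ticks: (0.2700, 0.2700, 0.1900, 0.2700)
After 3 ticks: (0.2810, 0.2730, 0.1730, 0.2730)
P(in 3 jobs after 3 ticks) = 0.1730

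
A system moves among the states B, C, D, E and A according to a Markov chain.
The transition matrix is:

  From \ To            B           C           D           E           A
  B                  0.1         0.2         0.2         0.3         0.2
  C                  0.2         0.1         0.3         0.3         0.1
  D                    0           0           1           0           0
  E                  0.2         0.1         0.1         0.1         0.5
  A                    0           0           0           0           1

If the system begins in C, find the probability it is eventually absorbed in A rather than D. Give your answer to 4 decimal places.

0.4848

Let h(s) be the probability of absorption at A starting from transient state s. Then h(A) = 1 and h(D) = 0. By first-step analysis:
h(B) = 0.1·h(B) + 0.2·h(C) + 0.2·0 + 0.3·h(E) + 0.2·1
h(C) = 0.2·h(B) + 0.1·h(C) + 0.3·0 + 0.3·h(E) + 0.1·1
h(E) = 0.2·h(B) + 0.1·h(C) + 0.1·0 + 0.1·h(E) + 0.5·1
Solving: h(B) = 0.5758, h(C) = 0.4848, h(E) = 0.7374.
Starting from C, the probability is 0.4848.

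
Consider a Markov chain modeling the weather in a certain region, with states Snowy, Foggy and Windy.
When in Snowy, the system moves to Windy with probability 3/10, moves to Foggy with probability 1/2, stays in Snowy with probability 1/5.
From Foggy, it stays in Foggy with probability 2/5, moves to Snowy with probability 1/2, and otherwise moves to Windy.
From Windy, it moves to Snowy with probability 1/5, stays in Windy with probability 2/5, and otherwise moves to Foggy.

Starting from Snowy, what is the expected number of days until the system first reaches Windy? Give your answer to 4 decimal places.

4.7826

Let t(s) be the expected number of days to first reach Windy from state s, with t(Windy) = 0. Conditioning on the first day:
t(Snowy) = 1 + 0.2·t(Snowy) + 0.5·t(Foggy)
t(Foggy) = 1 + 0.5·t(Snowy) + 0.4·t(Foggy)
Solving: t(Snowy) = 4.7826, t(Foggy) = 5.6522.
Expected days from Snowy to Windy: 4.7826.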